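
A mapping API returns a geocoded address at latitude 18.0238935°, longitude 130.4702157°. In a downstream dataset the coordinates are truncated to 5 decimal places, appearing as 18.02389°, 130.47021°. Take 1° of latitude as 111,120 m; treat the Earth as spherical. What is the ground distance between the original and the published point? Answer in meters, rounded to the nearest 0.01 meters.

Δlat = 18.0238935 − 18.02389 = +0.0000035°; Δlon = 130.4702157 − 130.47021 = +0.0000057°.
N–S: 0.0000035° × 111120 m/° = 0.38892 m.
E–W at 18.0239°: 0.0000057° × 111120 × cos 18.0239° = 0.0000057 × 111120 × 0.9509 ≈ 0.602302 m.
Distance: √(0.38892² + 0.602302²) ≈ 0.716957 m.

0.72 meters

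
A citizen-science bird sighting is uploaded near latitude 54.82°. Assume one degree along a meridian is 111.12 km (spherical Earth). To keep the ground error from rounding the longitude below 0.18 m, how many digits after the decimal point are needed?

6 decimal places

At 54.82° one degree of longitude covers 111120 × cos 54.82° ≈ 111120 × 0.5761 ≈ 64021.5 m.
Rounding to N decimal places gives at most 0.5 × 10⁻ᴺ degrees of error, i.e. 0.5 × 10⁻ᴺ × 64021.5 m.
Setting 32010.7 × 10⁻ᴺ ≤ 0.18 gives 10ᴺ ≥ 1.778e+05, i.e. N ≥ 5.25.
At 5 places the error can reach 0.32 m, but 6 places keeps it to 0.032 m.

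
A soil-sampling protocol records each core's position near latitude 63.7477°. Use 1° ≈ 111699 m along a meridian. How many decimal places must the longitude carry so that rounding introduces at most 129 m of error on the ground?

At 63.7477° one degree of longitude covers 111699 × cos 63.7477° ≈ 111699 × 0.4423 ≈ 49407.2 m.
Rounding to N decimal places gives at most 0.5 × 10⁻ᴺ degrees of error, i.e. 0.5 × 10⁻ᴺ × 49407.2 m.
Need 0.5 × 49407.2 × 10⁻ᴺ ≤ 129 → 10⁻ᴺ ≤ 5.222e-03, so N ≥ 2.28.
At 2 places the error can reach 247 m, but 3 places keeps it to 24.7 m.

3 decimal places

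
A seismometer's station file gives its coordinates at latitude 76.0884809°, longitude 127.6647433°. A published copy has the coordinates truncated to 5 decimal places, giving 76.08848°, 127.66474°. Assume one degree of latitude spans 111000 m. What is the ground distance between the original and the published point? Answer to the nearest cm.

The latitude changed by +0.0000009° and the longitude by +0.0000033°.
N–S: 0.0000009° × 111000 m/° = 0.0999 m.
E–W at 76.0885°: 0.0000033° × 111000 × cos 76.0885° = 0.0000033 × 111000 × 0.2404 ≈ 0.088067 m.
Combined displacement = (0.0999² + 0.088067²)^½ ≈ 0.133176 m.
That is 0.133176 m = 13.318 cm.

13 cm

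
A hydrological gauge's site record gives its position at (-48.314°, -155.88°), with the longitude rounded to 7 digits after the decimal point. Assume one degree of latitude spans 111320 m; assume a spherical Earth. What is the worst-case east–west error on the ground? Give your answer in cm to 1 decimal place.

0.4 cm

Rounding to 7 decimal places leaves the longitude within ±5e-08° of the true value.
At latitude 48.314° a degree of longitude spans 111320 m × cos 48.314° = 111320 × 0.6650 ≈ 74033.1 m.
East–west error: 5e-08° × 74033.1 m/° ≈ 0.00370166 m.
That is 0.00370166 m = 0.37017 cm.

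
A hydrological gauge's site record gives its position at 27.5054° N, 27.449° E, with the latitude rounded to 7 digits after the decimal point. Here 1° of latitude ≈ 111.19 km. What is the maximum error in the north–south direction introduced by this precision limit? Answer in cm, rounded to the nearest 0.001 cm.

Rounding to 7 decimal places leaves the latitude within ±5e-08° of the true value.
North–south distance: 5e-08° × 111190 m/° = 0.0055595 m.
That is 0.0055595 m = 0.55595 cm.

0.556 cm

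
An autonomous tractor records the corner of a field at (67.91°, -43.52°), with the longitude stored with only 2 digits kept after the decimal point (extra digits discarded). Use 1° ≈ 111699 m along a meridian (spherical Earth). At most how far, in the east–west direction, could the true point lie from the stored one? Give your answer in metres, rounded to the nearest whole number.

Truncating at 2 decimal places can drop up to a full unit in the last place, so the longitude may be off by as much as 0.01°.
Parallels shrink by cos φ, so at 67.91° a degree of longitude is 111699 × 0.3761 ≈ 42005.8 m.
East–west error: 0.01° × 42005.8 m/° ≈ 420.058 m.

420 metres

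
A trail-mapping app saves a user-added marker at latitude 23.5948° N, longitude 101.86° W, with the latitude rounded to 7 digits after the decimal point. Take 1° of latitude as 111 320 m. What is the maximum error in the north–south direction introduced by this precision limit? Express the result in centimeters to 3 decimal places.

Rounding to 7 decimal places leaves the latitude within ±5e-08° of the true value.
North–south distance: 5e-08° × 111320 m/° = 0.005566 m.
That is 0.005566 m = 0.5566 cm.

0.557 centimeters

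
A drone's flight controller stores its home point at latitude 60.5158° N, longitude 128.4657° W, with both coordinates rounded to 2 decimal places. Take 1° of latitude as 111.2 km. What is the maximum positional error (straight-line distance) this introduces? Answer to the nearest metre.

620 metres

Rounding to 2 decimal places leaves each coordinate within ±0.005° of the true value.
N–S: 0.005° × 111200 m/° = 556 m.
E–W at 60.5158°: 0.005° × 111200 × cos 60.5158° = 0.005 × 111200 × 0.4922 ≈ 273.654 m.
Worst case both components are at the extreme and orthogonal: √(556² + 273.654²) ≈ 619.696 m.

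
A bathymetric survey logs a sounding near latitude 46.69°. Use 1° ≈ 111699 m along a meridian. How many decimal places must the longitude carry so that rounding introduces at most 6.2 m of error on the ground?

At 46.69° one degree of longitude covers 111699 × cos 46.69° ≈ 111699 × 0.6859 ≈ 76619.4 m.
Rounding to N decimal places gives at most 0.5 × 10⁻ᴺ degrees of error, i.e. 0.5 × 10⁻ᴺ × 76619.4 m.
Setting 38309.7 × 10⁻ᴺ ≤ 6.2 gives 10ᴺ ≥ 6179, i.e. N ≥ 3.79.
So 4 decimal places suffice (3.83 m); 3 would allow up to 38.3 m.

4 decimal places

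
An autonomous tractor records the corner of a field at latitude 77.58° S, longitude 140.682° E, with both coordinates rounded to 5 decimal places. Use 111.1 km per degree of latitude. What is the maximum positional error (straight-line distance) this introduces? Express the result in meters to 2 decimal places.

Rounding to 5 decimal places leaves each coordinate within ±5e-06° of the true value.
North–south component: 5e-06° × 111100 = 0.5555 m.
Longitude error → 5e-06 × 111100 × cos 77.58° = 5e-06 × 111100 × 0.2151 ≈ 0.119475 m.
The two errors are perpendicular, so the maximum displacement is √(0.5555² + 0.119475²) ≈ 0.568203 m.

0.57 meters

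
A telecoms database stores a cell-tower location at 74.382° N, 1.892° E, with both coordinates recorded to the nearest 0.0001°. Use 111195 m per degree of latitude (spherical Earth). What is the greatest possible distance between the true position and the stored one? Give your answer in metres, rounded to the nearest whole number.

Rounding to 4 decimal places leaves each coordinate within ±5e-05° of the true value.
North–south component: 5e-05° × 111195 = 5.55975 m.
E–W at 74.382°: 5e-05° × 111195 × cos 74.382° = 5e-05 × 111195 × 0.2692 ≈ 1.49681 m.
Worst case both components are at the extreme and orthogonal: √(5.55975² + 1.49681²) ≈ 5.75771 m.

6 metres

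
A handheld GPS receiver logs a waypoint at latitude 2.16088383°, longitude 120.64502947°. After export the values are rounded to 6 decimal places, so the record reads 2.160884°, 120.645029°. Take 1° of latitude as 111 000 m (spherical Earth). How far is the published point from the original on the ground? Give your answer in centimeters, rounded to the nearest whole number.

Δlat = 2.16088383 − 2.160884 = -0.00000017°; Δlon = 120.64502947 − 120.645029 = +0.00000047°.
N–S: -0.00000017° × 111000 m/° = -0.01887 m.
East–west at this latitude: 0.00000047° × 111000 × cos 2.16088° ≈ 0.00000047 × 110921 = 0.0521329 m.
Hypotenuse of the two orthogonal shifts: √(0.01887² + 0.0521329²) = 0.0554429 m.
That is 0.0554429 m = 5.5443 cm.

6 centimeters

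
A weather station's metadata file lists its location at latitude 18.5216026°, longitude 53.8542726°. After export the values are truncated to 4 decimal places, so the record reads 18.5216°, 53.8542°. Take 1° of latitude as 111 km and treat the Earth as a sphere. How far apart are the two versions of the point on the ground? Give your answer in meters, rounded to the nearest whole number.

Δlat = 18.5216026 − 18.5216 = +0.0000026°; Δlon = 53.8542726 − 53.8542 = +0.0000726°.
N–S: 0.0000026° × 111000 m/° = 0.2886 m.
East–west at this latitude: 0.0000726° × 111000 × cos 18.5216° ≈ 0.0000726 × 105251 = 7.6412 m.
Hypotenuse of the two orthogonal shifts: √(0.2886² + 7.6412²) = 7.64664 m.

8 meters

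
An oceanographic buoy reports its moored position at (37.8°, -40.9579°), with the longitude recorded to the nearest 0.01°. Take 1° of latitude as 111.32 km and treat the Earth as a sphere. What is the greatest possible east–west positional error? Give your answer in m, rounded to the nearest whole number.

440 m

Rounding to 2 decimal places leaves the longitude within ±0.005° of the true value.
One degree of longitude at 37.8° is 111320 × cos 37.8° ≈ 111320 × 0.7902 = 87960.1 m.
East–west error: 0.005° × 87960.1 m/° ≈ 439.8 m.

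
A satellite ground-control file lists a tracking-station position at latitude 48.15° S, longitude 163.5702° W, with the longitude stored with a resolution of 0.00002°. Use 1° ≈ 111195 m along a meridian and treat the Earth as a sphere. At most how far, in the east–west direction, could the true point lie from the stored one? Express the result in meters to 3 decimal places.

0.742 meters

With a 0.00002° grid the true value lies within half a step, ±0.00002°/2 = ±1e-05°, of the stored one.
Parallels shrink by cos φ, so at 48.15° a degree of longitude is 111195 × 0.6672 ≈ 74187.4 m.
Maximum E–W displacement: 1e-05 × 74187.4 = 0.741874 m.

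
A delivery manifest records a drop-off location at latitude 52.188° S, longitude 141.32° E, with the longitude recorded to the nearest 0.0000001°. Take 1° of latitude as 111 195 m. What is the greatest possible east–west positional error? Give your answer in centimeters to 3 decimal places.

0.341 centimeters

Rounding to 7 decimal places leaves the longitude within ±5e-08° of the true value.
Parallels shrink by cos φ, so at 52.188° a degree of longitude is 111195 × 0.6131 ≈ 68170.6 m.
Maximum E–W displacement: 5e-08 × 68170.6 = 0.00340853 m.
That is 0.00340853 m = 0.34085 cm.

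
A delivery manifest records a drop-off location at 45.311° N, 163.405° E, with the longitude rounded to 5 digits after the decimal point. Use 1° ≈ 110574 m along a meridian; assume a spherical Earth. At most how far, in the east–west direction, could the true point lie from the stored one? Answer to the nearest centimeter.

39 centimeters

Rounding to 5 decimal places leaves the longitude within ±5e-06° of the true value.
One degree of longitude at 45.311° is 110574 × cos 45.311° ≈ 110574 × 0.7033 = 77762.1 m.
So at most 5e-06° × 77762.1 ≈ 0.38881 m east–west.
That is 0.38881 m = 38.881 cm.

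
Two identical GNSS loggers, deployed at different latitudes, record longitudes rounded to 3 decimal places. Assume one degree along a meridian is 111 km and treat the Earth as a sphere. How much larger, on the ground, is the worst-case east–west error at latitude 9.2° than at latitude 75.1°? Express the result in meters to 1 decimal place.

40.5 meters

Rounding to 3 decimal places leaves the longitude within ±0.0005° of the true value.
At 9.2°: 0.0005° × 111000 × cos 9.2° = 0.0005 × 111000 × 0.9871 ≈ 54.786 m.
Error at 75.1° = 0.0005° × 111000 × cos 75.1° ≈ 55.5 × 0.2571 = 14.271 m.
Difference: 54.786 − 14.271 = 40.515 m.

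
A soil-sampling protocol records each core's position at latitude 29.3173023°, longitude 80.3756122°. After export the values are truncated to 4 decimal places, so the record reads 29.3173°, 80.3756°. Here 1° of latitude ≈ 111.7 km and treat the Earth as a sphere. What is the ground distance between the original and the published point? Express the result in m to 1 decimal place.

1.2 m

Δlat = 29.3173023 − 29.3173 = +0.0000023°; Δlon = 80.3756122 − 80.3756 = +0.0000122°.
North–south shift: 0.0000023 × 111700 = 0.25691 m.
East–west at this latitude: 0.0000122° × 111700 × cos 29.3173° ≈ 0.0000122 × 97393.6 = 1.1882 m.
Hypotenuse of the two orthogonal shifts: √(0.25691² + 1.1882²) = 1.21566 m.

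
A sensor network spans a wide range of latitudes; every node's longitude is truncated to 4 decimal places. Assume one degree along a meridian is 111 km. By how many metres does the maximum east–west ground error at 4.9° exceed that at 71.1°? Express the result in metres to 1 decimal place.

Truncating at 4 decimal places can drop up to a full unit in the last place, so the longitude may be off by as much as 0.0001°.
At 4.9°: 0.0001° × 111000 × cos 4.9° = 0.0001 × 111000 × 0.9963 ≈ 11.059 m.
Error at 71.1° = 0.0001° × 111000 × cos 71.1° ≈ 11.1 × 0.3239 = 3.5955 m.
Difference: 11.059 − 3.5955 = 7.4639 m.

7.5 metres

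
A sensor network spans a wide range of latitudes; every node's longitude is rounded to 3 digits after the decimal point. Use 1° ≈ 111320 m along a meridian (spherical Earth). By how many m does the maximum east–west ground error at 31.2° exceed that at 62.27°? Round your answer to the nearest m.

22 m

Rounding to 3 decimal places leaves the longitude within ±0.0005° of the true value.
At 31.2°: 0.0005° × 111320 × cos 31.2° = 0.0005 × 111320 × 0.8554 ≈ 47.61 m.
At 62.27°: 0.0005° × 111320 × cos 62.27° = 0.0005 × 111320 × 0.4653 ≈ 25.899 m.
So the lower-latitude error exceeds the higher by 47.61 − 25.899 = 21.711 m.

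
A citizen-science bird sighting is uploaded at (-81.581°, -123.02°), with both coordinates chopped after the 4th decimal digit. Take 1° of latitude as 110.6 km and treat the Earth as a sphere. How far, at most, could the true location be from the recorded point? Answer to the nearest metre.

11 metres

Truncating at 4 decimal places can drop up to a full unit in the last place, so each coordinate may be off by as much as 0.0001°.
North–south component: 0.0001° × 110600 = 11.06 m.
E–W at 81.581°: 0.0001° × 110600 × cos 81.581° = 0.0001 × 110600 × 0.1464 ≈ 1.61931 m.
The two errors are perpendicular, so the maximum displacement is √(11.06² + 1.61931²) ≈ 11.1779 m.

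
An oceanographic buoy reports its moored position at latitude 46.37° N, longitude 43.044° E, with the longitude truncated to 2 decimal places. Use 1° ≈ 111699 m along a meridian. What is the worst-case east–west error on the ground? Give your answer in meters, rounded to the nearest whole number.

771 meters

Truncating at 2 decimal places can drop up to a full unit in the last place, so the longitude may be off by as much as 0.01°.
Parallels shrink by cos φ, so at 46.37° a degree of longitude is 111699 × 0.6900 ≈ 77072.2 m.
Maximum E–W displacement: 0.01 × 77072.2 = 770.722 m.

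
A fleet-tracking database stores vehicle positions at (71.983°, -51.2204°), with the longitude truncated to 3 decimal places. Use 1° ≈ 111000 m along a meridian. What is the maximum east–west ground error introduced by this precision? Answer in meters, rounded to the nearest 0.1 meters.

Truncating at 3 decimal places can drop up to a full unit in the last place, so the longitude may be off by as much as 0.001°.
Parallels shrink by cos φ, so at 71.983° a degree of longitude is 111000 × 0.3093 ≈ 34332.2 m.
So at most 0.001° × 34332.2 ≈ 34.3322 m east–west.

34.3 meters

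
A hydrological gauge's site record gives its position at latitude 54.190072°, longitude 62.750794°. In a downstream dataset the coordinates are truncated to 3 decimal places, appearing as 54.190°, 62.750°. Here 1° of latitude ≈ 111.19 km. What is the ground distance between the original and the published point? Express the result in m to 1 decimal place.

52.3 m

Δlat = 54.190072 − 54.190 = +0.000072°; Δlon = 62.750794 − 62.750 = +0.000794°.
North–south shift: 0.000072 × 111190 = 8.00568 m.
East–west at this latitude: 0.000794° × 111190 × cos 54.19° ≈ 0.000794 × 65057.2 = 51.6554 m.
Distance: √(8.00568² + 51.6554²) ≈ 52.2721 m.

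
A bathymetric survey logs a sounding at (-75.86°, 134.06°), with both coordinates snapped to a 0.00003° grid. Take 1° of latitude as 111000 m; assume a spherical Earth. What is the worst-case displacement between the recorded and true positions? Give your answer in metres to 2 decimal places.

With a 0.00003° grid the true value lies within half a step, ±0.00003°/2 = ±1.5e-05°, of the stored one.
North–south component: 1.5e-05° × 111000 = 1.665 m.
E–W at 75.86°: 1.5e-05° × 111000 × cos 75.86° = 1.5e-05 × 111000 × 0.2443 ≈ 0.406746 m.
Worst case both components are at the extreme and orthogonal: √(1.665² + 0.406746²) ≈ 1.71396 m.

1.71 metres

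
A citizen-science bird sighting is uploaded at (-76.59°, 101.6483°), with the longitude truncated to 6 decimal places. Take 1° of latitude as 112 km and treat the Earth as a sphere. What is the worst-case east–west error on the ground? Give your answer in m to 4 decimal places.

Truncating at 6 decimal places can drop up to a full unit in the last place, so the longitude may be off by as much as 1e-06°.
Parallels shrink by cos φ, so at 76.59° a degree of longitude is 112000 × 0.2319 ≈ 25974.8 m.
So at most 1e-06° × 25974.8 ≈ 0.0259748 m east–west.

0.0260 m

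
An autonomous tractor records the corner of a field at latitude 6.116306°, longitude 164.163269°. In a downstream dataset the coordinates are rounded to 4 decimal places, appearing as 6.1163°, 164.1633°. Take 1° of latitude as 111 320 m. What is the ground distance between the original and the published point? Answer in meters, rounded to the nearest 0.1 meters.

3.5 meters

Δlat = 6.116306 − 6.1163 = +0.000006°; Δlon = 164.163269 − 164.1633 = -0.000031°.
North–south shift: 0.000006 × 111320 = 0.66792 m.
East–west at this latitude: -0.000031° × 111320 × cos 6.1163° ≈ -0.000031 × 110686 = -3.43128 m.
Distance: √(0.66792² + 3.43128²) ≈ 3.49568 m.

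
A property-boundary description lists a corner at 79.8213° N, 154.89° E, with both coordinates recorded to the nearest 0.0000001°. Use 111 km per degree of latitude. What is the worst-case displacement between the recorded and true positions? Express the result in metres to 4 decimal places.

0.0056 metres

Rounding to 7 decimal places leaves each coordinate within ±5e-08° of the true value.
North–south component: 5e-08° × 111000 = 0.00555 m.
East–west component at 79.8213°: 5e-08° × 111000 × cos 79.8213° ≈ 5e-08 × 19615.8 ≈ 0.00098079 m.
The two errors are perpendicular, so the maximum displacement is √(0.00555² + 0.00098079²) ≈ 0.005636 m.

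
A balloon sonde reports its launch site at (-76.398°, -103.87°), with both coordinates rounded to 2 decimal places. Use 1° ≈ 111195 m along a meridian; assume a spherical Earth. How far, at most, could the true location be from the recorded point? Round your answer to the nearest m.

Rounding to 2 decimal places leaves each coordinate within ±0.005° of the true value.
Latitude error → 0.005 × 111195 = 555.975 m along the meridian.
E–W at 76.398°: 0.005° × 111195 × cos 76.398° = 0.005 × 111195 × 0.2352 ≈ 130.752 m.
The two errors are perpendicular, so the maximum displacement is √(555.975² + 130.752²) ≈ 571.143 m.

571 m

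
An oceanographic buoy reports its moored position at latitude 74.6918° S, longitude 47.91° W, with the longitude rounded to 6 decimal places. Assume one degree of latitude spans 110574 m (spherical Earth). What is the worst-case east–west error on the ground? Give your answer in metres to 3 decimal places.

0.015 metres

Rounding to 6 decimal places leaves the longitude within ±5e-07° of the true value.
At latitude 74.6918° a degree of longitude spans 110574 m × cos 74.6918° = 110574 × 0.2640 ≈ 29192.8 m.
East–west error: 5e-07° × 29192.8 m/° ≈ 0.0145964 m.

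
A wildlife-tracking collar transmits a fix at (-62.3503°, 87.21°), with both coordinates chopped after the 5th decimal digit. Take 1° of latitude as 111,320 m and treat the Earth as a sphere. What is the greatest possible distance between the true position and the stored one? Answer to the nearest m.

1 m

Truncating at 5 decimal places can drop up to a full unit in the last place, so each coordinate may be off by as much as 1e-05°.
N–S: 1e-05° × 111320 m/° = 1.1132 m.
East–west component at 62.3503°: 1e-05° × 111320 × cos 62.3503° ≈ 1e-05 × 51659.7 ≈ 0.516597 m.
Combining orthogonally: (1.1132² + 0.516597²)^½ ≈ 1.22723 m.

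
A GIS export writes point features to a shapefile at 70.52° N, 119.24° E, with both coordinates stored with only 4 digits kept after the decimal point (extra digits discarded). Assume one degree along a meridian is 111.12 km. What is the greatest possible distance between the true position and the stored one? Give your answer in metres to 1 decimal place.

11.7 metres

Truncating at 4 decimal places can drop up to a full unit in the last place, so each coordinate may be off by as much as 0.0001°.
N–S: 0.0001° × 111120 m/° = 11.112 m.
E–W at 70.52°: 0.0001° × 111120 × cos 70.52° = 0.0001 × 111120 × 0.3335 ≈ 3.70561 m.
The two errors are perpendicular, so the maximum displacement is √(11.112² + 3.70561²) ≈ 11.7136 m.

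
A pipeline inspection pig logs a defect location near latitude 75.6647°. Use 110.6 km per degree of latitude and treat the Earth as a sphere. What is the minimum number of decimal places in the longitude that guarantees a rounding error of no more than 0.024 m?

6

At 75.6647° one degree of longitude covers 110600 × cos 75.6647° ≈ 110600 × 0.2476 ≈ 27384.1 m.
N decimal places → at most half a unit in the last place, 0.5 × 10⁻ᴺ° = 27384.1/2 × 10⁻ᴺ m.
Setting 13692.1 × 10⁻ᴺ ≤ 0.024 gives 10ᴺ ≥ 5.705e+05, i.e. N ≥ 5.76.
N = 5 would give 0.137 m (too coarse); N = 6 gives 0.0137 m ≤ 0.024 m.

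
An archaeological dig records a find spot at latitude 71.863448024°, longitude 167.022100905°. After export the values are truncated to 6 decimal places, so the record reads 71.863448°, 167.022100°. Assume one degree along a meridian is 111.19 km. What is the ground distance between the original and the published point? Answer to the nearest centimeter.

Δlat = 71.863448024 − 71.863448 = +0.000000024°; Δlon = 167.022100905 − 167.022100 = +0.000000905°.
North–south shift: 0.000000024 × 111190 = 0.00266856 m.
East–west at this latitude: 0.000000905° × 111190 × cos 71.8634° ≈ 0.000000905 × 34611.5 = 0.0313234 m.
Hypotenuse of the two orthogonal shifts: √(0.00266856² + 0.0313234²) = 0.0314369 m.
That is 0.0314369 m = 3.1437 cm.

3 centimeters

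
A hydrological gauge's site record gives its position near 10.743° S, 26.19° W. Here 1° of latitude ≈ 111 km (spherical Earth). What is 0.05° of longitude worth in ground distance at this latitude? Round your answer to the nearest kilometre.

5 kilometres

One degree of longitude here spans 111000 × cos 10.743° = 111000 × 0.9825 ≈ 109055 m; 0.05° of that is 5452.73 m.
That is 5452.73 m = 5.4527 km.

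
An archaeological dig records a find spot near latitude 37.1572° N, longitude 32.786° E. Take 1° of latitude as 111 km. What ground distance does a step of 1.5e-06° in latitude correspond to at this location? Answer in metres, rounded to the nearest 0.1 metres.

0.2 metres

Along a meridian 1.5e-06° is 1.5e-06 × 111000 = 0.1665 m.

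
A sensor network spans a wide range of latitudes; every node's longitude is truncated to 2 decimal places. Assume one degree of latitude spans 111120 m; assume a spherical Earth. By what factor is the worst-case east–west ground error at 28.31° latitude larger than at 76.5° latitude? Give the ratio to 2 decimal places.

Truncating at 2 decimal places can drop up to a full unit in the last place, so the longitude may be off by as much as 0.01°.
At 28.31°: 0.01° × 111120 × cos 28.31° = 0.01 × 111120 × 0.8804 ≈ 978.29 m.
Error at 76.5° = 0.01° × 111120 × cos 76.5° ≈ 1111.2 × 0.2334 = 259.4 m.
The ratio reduces to cos 28.31° / cos 76.5° = 0.8804/0.2334 ≈ 3.7713.

3.77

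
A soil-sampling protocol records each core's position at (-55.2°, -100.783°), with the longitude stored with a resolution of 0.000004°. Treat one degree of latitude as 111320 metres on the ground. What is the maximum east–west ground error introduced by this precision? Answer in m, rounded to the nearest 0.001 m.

0.127 m

With a 0.000004° grid the true value lies within half a step, ±0.000004°/2 = ±2e-06°, of the stored one.
Parallels shrink by cos φ, so at 55.2° a degree of longitude is 111320 × 0.5707 ≈ 63531.8 m.
So at most 2e-06° × 63531.8 ≈ 0.127064 m east–west.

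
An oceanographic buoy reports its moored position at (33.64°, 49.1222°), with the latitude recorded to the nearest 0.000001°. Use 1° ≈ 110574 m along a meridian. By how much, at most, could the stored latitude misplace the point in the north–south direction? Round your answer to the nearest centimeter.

6 centimeters

Rounding to 6 decimal places leaves the latitude within ±5e-07° of the true value.
Along the meridian that is 5e-07° × 110574 m/° = 0.055287 m.
That is 0.055287 m = 5.5287 cm.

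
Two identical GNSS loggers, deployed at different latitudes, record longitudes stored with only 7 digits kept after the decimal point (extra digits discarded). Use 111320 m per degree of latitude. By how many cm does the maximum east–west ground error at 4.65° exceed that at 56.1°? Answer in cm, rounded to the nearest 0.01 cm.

0.49 cm

Truncating at 7 decimal places can drop up to a full unit in the last place, so the longitude may be off by as much as 1e-07°.
Error at 4.65° = 1e-07° × 111320 × cos 4.65° ≈ 0.011132 × 0.9967 = 0.011095 m.
Error at 56.1° = 1e-07° × 111320 × cos 56.1° ≈ 0.011132 × 0.5577 = 0.0062088 m.
So the lower-latitude error exceeds the higher by 0.011095 − 0.0062088 = 0.0048865 m.
That is 0.00488654 m = 0.48865 cm.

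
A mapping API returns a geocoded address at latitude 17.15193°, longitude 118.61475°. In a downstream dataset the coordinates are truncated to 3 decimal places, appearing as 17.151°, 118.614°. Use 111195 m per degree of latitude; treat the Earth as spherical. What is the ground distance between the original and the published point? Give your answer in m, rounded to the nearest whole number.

131 m

The latitude changed by +0.00093° and the longitude by +0.00075°.
North–south shift: 0.00093 × 111195 = 103.411 m.
E–W at 17.151°: 0.00075° × 111195 × cos 17.151° = 0.00075 × 111195 × 0.9555 ≈ 79.6877 m.
Distance: √(103.411² + 79.6877²) ≈ 130.553 m.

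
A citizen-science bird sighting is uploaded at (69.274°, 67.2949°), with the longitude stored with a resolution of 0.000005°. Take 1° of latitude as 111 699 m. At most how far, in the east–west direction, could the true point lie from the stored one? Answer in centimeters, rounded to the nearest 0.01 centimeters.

9.88 centimeters

With a 0.000005° grid the true value lies within half a step, ±0.000005°/2 = ±2.5e-06°, of the stored one.
Parallels shrink by cos φ, so at 69.274° a degree of longitude is 111699 × 0.3539 ≈ 39530.2 m.
Maximum E–W displacement: 2.5e-06 × 39530.2 = 0.0988255 m.
That is 0.0988255 m = 9.8825 cm.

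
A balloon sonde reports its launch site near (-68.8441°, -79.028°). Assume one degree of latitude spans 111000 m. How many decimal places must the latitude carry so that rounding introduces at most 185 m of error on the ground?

3

One degree of latitude covers 111000 m.
With N decimal places the half-ulp bound is 0.5·10⁻ᴺ°, or 0.5·10⁻ᴺ × 111000 m on the ground.
Setting 55500 × 10⁻ᴺ ≤ 185 gives 10ᴺ ≥ 300, i.e. N ≥ 2.48.
N = 2 would give 555 m (too coarse); N = 3 gives 55.5 m ≤ 185 m.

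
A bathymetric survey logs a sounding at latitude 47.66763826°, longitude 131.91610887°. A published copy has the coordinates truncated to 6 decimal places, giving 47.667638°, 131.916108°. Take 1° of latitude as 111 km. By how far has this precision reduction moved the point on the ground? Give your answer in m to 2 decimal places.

The latitude changed by +0.00000026° and the longitude by +0.00000087°.
N–S: 0.00000026° × 111000 m/° = 0.02886 m.
East–west at this latitude: 0.00000087° × 111000 × cos 47.6676° ≈ 0.00000087 × 74750.7 = 0.0650331 m.
Combined displacement = (0.02886² + 0.0650331²)^½ ≈ 0.0711492 m.

0.07 m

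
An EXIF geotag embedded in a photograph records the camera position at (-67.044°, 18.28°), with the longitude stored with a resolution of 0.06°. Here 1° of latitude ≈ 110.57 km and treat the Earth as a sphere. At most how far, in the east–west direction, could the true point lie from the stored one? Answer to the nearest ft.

With a 0.06° grid the true value lies within half a step, ±0.06°/2 = ±0.03°, of the stored one.
Parallels shrink by cos φ, so at 67.044° a degree of longitude is 110570 × 0.3900 ≈ 43125 m.
East–west error: 0.03° × 43125 m/° ≈ 1293.75 m.
In feet: 1293.75 m ÷ 0.3048 ≈ 4244.6 ft.

4245 ft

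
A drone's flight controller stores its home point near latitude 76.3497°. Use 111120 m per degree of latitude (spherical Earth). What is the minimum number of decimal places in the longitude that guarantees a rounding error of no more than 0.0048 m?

7 decimal places

At 76.3497° one degree of longitude covers 111120 × cos 76.3497° ≈ 111120 × 0.2360 ≈ 26223.8 m.
N decimal places → at most half a unit in the last place, 0.5 × 10⁻ᴺ° = 26223.8/2 × 10⁻ᴺ m.
Need 0.5 × 26223.8 × 10⁻ᴺ ≤ 0.0048 → 10⁻ᴺ ≤ 3.661e-07, so N ≥ 6.44.
So 7 decimal places suffice (0.00131 m); 6 would allow up to 0.0131 m.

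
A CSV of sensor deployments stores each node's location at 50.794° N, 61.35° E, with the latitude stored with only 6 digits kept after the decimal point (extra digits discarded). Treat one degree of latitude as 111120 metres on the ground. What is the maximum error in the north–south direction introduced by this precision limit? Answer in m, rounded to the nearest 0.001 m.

Truncating at 6 decimal places can drop up to a full unit in the last place, so the latitude may be off by as much as 1e-06°.
Along the meridian that is 1e-06° × 111120 m/° = 0.11112 m.

0.111 m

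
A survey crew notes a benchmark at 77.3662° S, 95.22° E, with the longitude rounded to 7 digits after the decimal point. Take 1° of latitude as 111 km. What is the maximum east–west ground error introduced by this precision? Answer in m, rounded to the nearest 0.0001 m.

0.0012 m

Rounding to 7 decimal places leaves the longitude within ±5e-08° of the true value.
At latitude 77.3662° a degree of longitude spans 111000 m × cos 77.3662° = 111000 × 0.2187 ≈ 24277.8 m.
So at most 5e-08° × 24277.8 ≈ 0.00121389 m east–west.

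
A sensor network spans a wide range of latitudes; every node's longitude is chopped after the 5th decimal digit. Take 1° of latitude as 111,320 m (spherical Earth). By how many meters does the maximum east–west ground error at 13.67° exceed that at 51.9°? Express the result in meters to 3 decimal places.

Truncating at 5 decimal places can drop up to a full unit in the last place, so the longitude may be off by as much as 1e-05°.
At 13.67°: 1e-05° × 111320 × cos 13.67° = 1e-05 × 111320 × 0.9717 ≈ 1.0817 m.
Error at 51.9° = 1e-05° × 111320 × cos 51.9° ≈ 1.1132 × 0.6170 = 0.68688 m.
Difference: 1.0817 − 0.68688 = 0.39478 m.

0.395 meters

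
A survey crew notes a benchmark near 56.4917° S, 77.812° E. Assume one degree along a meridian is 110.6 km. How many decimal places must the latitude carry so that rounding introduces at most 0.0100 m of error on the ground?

7

One degree of latitude covers 110600 m.
N decimal places → at most half a unit in the last place, 0.5 × 10⁻ᴺ° = 110600/2 × 10⁻ᴺ m.
Need 0.5 × 110600 × 10⁻ᴺ ≤ 0.0100 → 10⁻ᴺ ≤ 1.808e-07, so N ≥ 6.74.
So 7 decimal places suffice (0.00553 m); 6 would allow up to 0.0553 m.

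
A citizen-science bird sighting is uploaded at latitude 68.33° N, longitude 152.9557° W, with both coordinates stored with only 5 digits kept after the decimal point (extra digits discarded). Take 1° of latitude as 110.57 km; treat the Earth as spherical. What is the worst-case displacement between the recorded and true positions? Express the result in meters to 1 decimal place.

1.2 meters

Truncating at 5 decimal places can drop up to a full unit in the last place, so each coordinate may be off by as much as 1e-05°.
Latitude error → 1e-05 × 110570 = 1.1057 m along the meridian.
Longitude error → 1e-05 × 110570 × cos 68.33° = 1e-05 × 110570 × 0.3693 ≈ 0.408291 m.
The two errors are perpendicular, so the maximum displacement is √(1.1057² + 0.408291²) ≈ 1.17867 m.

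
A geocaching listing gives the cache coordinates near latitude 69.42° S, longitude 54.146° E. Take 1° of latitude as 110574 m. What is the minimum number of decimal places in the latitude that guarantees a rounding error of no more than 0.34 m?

One degree of latitude covers 110574 m.
N decimal places → at most half a unit in the last place, 0.5 × 10⁻ᴺ° = 110574/2 × 10⁻ᴺ m.
Setting 55287 × 10⁻ᴺ ≤ 0.34 gives 10ᴺ ≥ 1.626e+05, i.e. N ≥ 5.21.
At 5 places the error can reach 0.553 m, but 6 places keeps it to 0.0553 m.

6 decimal places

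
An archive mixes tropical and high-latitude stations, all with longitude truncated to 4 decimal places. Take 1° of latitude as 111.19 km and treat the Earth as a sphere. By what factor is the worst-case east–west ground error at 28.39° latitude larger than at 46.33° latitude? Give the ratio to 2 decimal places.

Truncating at 4 decimal places can drop up to a full unit in the last place, so the longitude may be off by as much as 0.0001°.
Error at 28.39° = 0.0001° × 111190 × cos 28.39° ≈ 11.119 × 0.8797 = 9.7817 m.
At 46.33°: 0.0001° × 111190 × cos 46.33° = 0.0001 × 111190 × 0.6905 ≈ 7.6777 m.
The ratio reduces to cos 28.39° / cos 46.33° = 0.8797/0.6905 ≈ 1.2740.

1.27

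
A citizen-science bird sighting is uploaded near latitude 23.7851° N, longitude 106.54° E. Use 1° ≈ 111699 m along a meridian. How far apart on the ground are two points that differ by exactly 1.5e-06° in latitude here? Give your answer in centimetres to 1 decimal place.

Along a meridian 1.5e-06° is 1.5e-06 × 111699 = 0.167549 m.
That is 0.167549 m = 16.755 cm.

16.8 centimetres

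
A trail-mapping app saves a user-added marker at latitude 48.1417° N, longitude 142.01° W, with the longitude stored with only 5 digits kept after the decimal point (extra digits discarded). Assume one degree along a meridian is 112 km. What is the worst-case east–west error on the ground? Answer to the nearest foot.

Truncating at 5 decimal places can drop up to a full unit in the last place, so the longitude may be off by as much as 1e-05°.
At latitude 48.1417° a degree of longitude spans 112000 m × cos 48.1417° = 112000 × 0.6673 ≈ 74736.6 m.
So at most 1e-05° × 74736.6 ≈ 0.747366 m east–west.
Converting: 0.747366 m × 3.2808 ft/m ≈ 2.452 ft.

2 feet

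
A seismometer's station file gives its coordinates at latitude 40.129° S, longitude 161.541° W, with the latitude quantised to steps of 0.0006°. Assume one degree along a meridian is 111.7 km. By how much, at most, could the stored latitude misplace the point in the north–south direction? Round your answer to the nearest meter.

34 meters

With a 0.0006° grid the true value lies within half a step, ±0.0006°/2 = ±0.0003°, of the stored one.
North–south distance: 0.0003° × 111700 m/° = 33.51 m.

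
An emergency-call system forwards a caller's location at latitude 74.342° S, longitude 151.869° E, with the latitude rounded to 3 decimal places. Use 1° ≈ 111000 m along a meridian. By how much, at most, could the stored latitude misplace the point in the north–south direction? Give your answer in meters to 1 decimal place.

Rounding to 3 decimal places leaves the latitude within ±0.0005° of the true value.
Along the meridian that is 0.0005° × 111000 m/° = 55.5 m.

55.5 meters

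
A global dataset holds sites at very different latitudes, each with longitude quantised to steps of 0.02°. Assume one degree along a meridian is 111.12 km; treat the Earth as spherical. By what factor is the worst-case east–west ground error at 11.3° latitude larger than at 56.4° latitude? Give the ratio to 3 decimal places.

1.772

With a 0.02° grid the true value lies within half a step, ±0.02°/2 = ±0.01°, of the stored one.
At 11.3°: 0.01° × 111120 × cos 11.3° = 0.01 × 111120 × 0.9806 ≈ 1089.7 m.
Error at 56.4° = 0.01° × 111120 × cos 56.4° ≈ 1111.2 × 0.5534 = 614.93 m.
The ratio reduces to cos 11.3° / cos 56.4° = 0.9806/0.5534 ≈ 1.7720.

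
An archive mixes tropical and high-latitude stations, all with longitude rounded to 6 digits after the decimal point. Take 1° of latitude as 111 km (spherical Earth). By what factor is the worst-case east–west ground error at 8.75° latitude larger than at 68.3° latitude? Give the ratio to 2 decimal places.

Rounding to 6 decimal places leaves the longitude within ±5e-07° of the true value.
At 8.75°: 5e-07° × 111000 × cos 8.75° = 5e-07 × 111000 × 0.9884 ≈ 0.054854 m.
Error at 68.3° = 5e-07° × 111000 × cos 68.3° ≈ 0.0555 × 0.3697 = 0.020521 m.
The ratio reduces to cos 8.75° / cos 68.3° = 0.9884/0.3697 ≈ 2.6731.

2.67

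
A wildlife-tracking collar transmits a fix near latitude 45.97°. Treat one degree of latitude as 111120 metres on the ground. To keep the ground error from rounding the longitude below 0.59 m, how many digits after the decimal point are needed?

At 45.97° one degree of longitude covers 111120 × cos 45.97° ≈ 111120 × 0.6950 ≈ 77232.3 m.
N decimal places → at most half a unit in the last place, 0.5 × 10⁻ᴺ° = 77232.3/2 × 10⁻ᴺ m.
Setting 38616.1 × 10⁻ᴺ ≤ 0.59 gives 10ᴺ ≥ 6.545e+04, i.e. N ≥ 4.82.
So 5 decimal places suffice (0.386 m); 4 would allow up to 3.86 m.

5 decimal places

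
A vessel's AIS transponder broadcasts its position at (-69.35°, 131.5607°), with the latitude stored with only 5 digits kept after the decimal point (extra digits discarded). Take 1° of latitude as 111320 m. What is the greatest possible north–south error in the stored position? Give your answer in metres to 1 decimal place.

Truncating at 5 decimal places can drop up to a full unit in the last place, so the latitude may be off by as much as 1e-05°.
So the N–S error is at most 1e-05 × 111320 = 1.1132 m.

1.1 metres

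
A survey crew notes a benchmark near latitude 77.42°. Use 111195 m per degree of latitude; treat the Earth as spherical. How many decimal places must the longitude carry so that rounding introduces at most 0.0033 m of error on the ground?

7 decimal places

At 77.42° one degree of longitude covers 111195 × cos 77.42° ≈ 111195 × 0.2178 ≈ 24218.6 m.
With N decimal places the half-ulp bound is 0.5·10⁻ᴺ°, or 0.5·10⁻ᴺ × 24218.6 m on the ground.
Setting 12109.3 × 10⁻ᴺ ≤ 0.0033 gives 10ᴺ ≥ 3.669e+06, i.e. N ≥ 6.56.
N = 6 would give 0.0121 m (too coarse); N = 7 gives 0.00121 m ≤ 0.0033 m.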